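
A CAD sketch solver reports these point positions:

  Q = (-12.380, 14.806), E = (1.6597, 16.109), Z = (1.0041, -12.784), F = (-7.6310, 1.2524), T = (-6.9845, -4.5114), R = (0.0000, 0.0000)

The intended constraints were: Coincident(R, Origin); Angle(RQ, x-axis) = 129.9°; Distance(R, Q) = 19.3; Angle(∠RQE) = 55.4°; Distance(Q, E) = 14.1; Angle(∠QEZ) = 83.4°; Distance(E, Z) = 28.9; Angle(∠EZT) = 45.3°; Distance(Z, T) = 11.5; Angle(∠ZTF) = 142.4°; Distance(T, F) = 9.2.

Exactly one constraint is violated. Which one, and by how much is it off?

Distance(T, F) = 9.2 — off by 3.40.

R = (0.00, 0.00) ✓; RQ at 129.9° ✓; |RQ| = 19.30 ✓; ∠RQE = 55.40° ✓; |QE| = 14.10 ✓; ∠QEZ = 83.40° ✓; |EZ| = 28.90 ✓; ∠EZT = 45.30° ✓; |ZT| = 11.50 ✓; ∠ZTF = 142.4° ✓; |TF| = 5.800 ✗.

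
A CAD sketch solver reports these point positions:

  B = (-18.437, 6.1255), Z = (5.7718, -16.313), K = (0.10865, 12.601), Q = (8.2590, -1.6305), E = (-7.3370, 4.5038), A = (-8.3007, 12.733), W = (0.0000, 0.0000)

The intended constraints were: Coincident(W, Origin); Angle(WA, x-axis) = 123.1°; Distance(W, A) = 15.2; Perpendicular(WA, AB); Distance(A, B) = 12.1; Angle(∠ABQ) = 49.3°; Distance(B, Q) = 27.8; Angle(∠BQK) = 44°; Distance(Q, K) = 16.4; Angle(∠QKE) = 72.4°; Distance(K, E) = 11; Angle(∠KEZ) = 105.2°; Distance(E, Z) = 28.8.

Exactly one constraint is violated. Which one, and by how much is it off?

Distance(E, Z) = 28.8 — off by 4.20.

W = (0.00, 0.00) ✓; WA at 123.1° ✓; |WA| = 15.20 ✓; ∠(WA, AB) = 90.00° ✓; |AB| = 12.10 ✓; ∠ABQ = 49.30° ✓; |BQ| = 27.80 ✓; ∠BQK = 44.00° ✓; |QK| = 16.40 ✓; ∠QKE = 72.40° ✓; |KE| = 11.00 ✓; ∠KEZ = 105.2° ✓; |EZ| = 24.60 ✗.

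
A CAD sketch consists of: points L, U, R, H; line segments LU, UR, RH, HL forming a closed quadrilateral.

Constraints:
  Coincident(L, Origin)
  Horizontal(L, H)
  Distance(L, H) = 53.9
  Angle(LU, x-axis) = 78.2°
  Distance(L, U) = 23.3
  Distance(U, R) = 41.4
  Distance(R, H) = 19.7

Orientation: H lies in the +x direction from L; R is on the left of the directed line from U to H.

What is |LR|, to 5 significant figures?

49.287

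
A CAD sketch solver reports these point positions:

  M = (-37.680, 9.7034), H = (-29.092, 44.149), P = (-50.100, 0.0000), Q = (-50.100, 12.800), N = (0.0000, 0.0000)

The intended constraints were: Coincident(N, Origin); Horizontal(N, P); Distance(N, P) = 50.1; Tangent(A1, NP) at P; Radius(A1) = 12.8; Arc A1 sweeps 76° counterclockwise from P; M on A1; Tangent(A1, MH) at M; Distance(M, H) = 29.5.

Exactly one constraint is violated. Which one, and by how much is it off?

Distance(M, H) = 29.5 — off by 6.00.

N = (0.00, 0.00) ✓; N.y = 0.00, P.y = 0.00 ✓; |NP| = 50.10 ✓; ∠(QP, PN) = 90.00° ✓; |QP| = 12.80 ✓; bearing(Q→M) − bearing(Q→P) = 76.00° ✓; |QM| = 12.80 ✓; ∠(QM, MH) = 90.00° ✓; |MH| = 35.50 ✗.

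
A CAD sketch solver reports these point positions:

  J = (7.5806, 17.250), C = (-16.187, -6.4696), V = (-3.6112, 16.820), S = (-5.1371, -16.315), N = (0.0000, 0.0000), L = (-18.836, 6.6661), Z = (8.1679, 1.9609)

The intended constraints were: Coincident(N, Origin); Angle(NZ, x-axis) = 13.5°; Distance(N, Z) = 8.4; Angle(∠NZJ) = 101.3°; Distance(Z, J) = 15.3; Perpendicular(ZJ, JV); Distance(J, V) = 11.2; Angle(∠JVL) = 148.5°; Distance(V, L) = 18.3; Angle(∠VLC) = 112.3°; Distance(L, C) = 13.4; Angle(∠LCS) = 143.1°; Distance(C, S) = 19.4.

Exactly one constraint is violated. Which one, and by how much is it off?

Distance(C, S) = 19.4 — off by 4.60.

N = (0.00, 0.00) ✓; NZ at 13.50° ✓; |NZ| = 8.400 ✓; ∠NZJ = 101.3° ✓; |ZJ| = 15.30 ✓; ∠(ZJ, JV) = 90.00° ✓; |JV| = 11.20 ✓; ∠JVL = 148.5° ✓; |VL| = 18.30 ✓; ∠VLC = 112.3° ✓; |LC| = 13.40 ✓; ∠LCS = 143.1° ✓; |CS| = 14.80 ✗.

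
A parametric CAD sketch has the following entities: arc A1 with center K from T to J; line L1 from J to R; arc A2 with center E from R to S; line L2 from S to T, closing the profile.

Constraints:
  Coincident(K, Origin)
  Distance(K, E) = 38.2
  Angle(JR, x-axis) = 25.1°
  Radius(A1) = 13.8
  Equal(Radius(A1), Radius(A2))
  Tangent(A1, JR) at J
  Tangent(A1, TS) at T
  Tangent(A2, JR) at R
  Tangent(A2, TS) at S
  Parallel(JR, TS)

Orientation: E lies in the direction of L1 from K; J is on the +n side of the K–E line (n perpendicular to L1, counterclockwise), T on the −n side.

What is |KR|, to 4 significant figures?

40.62

The slot axis is L1's direction at 25.1°, so u = (cos 25.1°, sin 25.1°) = (0.9056, 0.4242) and n = (−sin 25.1°, cos 25.1°) = (-0.4242, 0.9056). K is at the origin and E lies 38.2 along u from K, so E = 38.2·u = (34.59, 16.20). Tangency of A1 to both parallel lines with radius 13.8 puts J and T at K ± 13.8·n: J = (-5.854, 12.50), T = (5.854, -12.50). Equal radii place R and S the same way about E: R = E + 13.8·n = (28.74, 28.70), S = E − 13.8·n = (40.45, 3.708). Then |KR| = |R − K| = 40.62.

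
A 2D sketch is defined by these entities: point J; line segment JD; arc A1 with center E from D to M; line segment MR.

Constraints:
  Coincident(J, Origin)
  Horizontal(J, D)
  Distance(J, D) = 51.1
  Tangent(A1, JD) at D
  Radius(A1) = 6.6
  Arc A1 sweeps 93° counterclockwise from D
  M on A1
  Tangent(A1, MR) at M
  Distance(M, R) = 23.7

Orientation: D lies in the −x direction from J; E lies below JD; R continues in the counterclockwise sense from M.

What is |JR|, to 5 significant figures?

64.217

J is at the origin; JD is horizontal with |JD| = 51.1 and D on the −x side, so D = (-51.100, 0.0000). The tangent condition forces ED to be normal to JD, so E = D + (0, -6.6) = (-51.100, -6.6000). On A1, D sits at bearing 90° from E; a 93° counterclockwise sweep puts M at bearing 183°, so M = E + 6.6·(cos 183°, sin 183°) = (-57.691, -6.9454). The tangent condition forces EM to be normal to MR, so MR runs along (−sin 183°, cos 183°); with |MR| = 23.7, R = (-56.451, -30.613). Then |JR| = |R − J| = 64.217.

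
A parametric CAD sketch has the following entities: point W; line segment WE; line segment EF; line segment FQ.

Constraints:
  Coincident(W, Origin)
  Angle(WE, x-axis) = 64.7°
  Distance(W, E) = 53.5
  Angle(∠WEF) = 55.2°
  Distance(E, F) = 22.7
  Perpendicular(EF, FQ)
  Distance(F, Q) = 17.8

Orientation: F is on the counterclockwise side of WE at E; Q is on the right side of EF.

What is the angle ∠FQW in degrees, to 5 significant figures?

7.2317°

∠WEF = 55.2°, so EF runs at 64.7° + (180° − 55.2°) = 189.50° from the x-axis; with |EF| = 22.7, F = E + 22.7·(cos 189.50°, sin 189.50°) = (0.47496, 44.622). EF is perpendicular to FQ; with |FQ| = 17.8 on the right of EF, Q = F + 17.8·(-0.16505, 0.98629) = (-2.4629, 62.178). Then cos ∠FQW = QF·QW / (|QF||QW|), giving 7.2317°.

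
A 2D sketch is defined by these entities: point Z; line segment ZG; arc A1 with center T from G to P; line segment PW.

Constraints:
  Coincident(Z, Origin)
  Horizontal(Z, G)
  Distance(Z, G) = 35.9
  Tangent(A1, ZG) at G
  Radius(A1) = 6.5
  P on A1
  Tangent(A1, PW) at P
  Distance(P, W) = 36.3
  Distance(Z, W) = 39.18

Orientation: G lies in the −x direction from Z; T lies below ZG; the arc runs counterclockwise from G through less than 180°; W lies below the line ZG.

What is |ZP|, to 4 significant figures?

41.94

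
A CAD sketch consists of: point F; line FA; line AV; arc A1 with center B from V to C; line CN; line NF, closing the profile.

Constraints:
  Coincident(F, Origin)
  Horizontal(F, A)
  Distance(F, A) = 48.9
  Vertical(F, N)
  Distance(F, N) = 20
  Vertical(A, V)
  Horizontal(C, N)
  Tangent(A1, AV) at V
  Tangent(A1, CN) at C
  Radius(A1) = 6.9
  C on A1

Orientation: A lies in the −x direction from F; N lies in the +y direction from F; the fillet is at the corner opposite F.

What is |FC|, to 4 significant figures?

46.52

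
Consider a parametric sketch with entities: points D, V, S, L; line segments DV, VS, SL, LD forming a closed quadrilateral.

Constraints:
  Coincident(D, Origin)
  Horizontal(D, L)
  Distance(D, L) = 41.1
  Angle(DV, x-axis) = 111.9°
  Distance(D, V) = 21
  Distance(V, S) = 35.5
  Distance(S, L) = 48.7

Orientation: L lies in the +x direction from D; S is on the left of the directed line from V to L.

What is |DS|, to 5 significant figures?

47.021

Checks: |VS| = 35.50 ✓; |SL| = 48.70 ✓.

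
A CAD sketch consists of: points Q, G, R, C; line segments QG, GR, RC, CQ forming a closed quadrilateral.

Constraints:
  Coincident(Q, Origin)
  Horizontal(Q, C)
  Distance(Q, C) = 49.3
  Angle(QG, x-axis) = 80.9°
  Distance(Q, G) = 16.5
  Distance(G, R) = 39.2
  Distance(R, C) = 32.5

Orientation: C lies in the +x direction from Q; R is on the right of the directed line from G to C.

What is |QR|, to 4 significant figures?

28.31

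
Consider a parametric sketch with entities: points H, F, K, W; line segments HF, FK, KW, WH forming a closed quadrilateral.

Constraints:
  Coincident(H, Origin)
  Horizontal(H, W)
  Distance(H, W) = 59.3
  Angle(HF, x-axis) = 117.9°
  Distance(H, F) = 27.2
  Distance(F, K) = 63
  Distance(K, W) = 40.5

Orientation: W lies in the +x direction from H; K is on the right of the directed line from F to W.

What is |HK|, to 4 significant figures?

36.74

Checks: |FK| = 63.00 ✓; |KW| = 40.50 ✓.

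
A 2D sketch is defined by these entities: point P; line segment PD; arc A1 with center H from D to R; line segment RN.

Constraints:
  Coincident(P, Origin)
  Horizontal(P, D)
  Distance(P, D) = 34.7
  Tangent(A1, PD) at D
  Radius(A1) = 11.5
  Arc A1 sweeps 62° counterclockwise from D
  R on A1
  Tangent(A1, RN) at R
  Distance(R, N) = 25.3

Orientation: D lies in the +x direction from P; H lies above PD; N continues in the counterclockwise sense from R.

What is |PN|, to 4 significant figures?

63.46

P is at the origin; PD is horizontal with |PD| = 34.7 and D on the +x side, so D = (34.70, 0.000). The tangent condition forces HD to be normal to PD, so H = D + (0, 11.5) = (34.70, 11.50). On A1, D sits at bearing -90° from H; a 62° counterclockwise sweep puts R at bearing -28°, so R = H + 11.5·(cos -28°, sin -28°) = (44.85, 6.101). Since A1 is tangent to RN there, HR ⟂ RN, so RN runs along (−sin -28°, cos -28°); with |RN| = 25.3, N = (56.73, 28.44). Then |PN| = |N − P| = 63.46.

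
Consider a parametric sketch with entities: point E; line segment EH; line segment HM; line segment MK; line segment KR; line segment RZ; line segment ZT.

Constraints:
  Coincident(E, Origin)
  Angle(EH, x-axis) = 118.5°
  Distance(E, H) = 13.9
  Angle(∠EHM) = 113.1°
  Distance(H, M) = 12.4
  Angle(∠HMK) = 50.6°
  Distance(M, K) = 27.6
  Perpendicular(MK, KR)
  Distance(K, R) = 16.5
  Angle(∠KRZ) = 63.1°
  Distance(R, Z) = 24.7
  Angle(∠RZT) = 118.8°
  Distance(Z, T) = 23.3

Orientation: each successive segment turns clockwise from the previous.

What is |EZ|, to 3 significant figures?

15.6

MK ⟂ KR, so KR runs at -168°; with |KR| = 16.5, R = (-9.23, -8.53). ∠KRZ = 63.1° gives RZ at 75.3° from the x-axis; with |RZ| = 24.7, Z = (-2.96, 15.4). Then |EZ| = |Z − E| = 15.6.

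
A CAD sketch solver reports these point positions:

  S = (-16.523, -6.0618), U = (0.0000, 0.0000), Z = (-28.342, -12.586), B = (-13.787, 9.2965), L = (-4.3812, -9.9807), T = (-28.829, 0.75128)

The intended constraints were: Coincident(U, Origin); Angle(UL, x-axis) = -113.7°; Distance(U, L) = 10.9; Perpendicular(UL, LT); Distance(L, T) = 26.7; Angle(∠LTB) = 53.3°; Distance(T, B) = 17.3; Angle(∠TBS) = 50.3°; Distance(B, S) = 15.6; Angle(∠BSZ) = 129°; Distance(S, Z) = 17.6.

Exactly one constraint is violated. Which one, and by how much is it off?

Distance(S, Z) = 17.6 — off by 4.10.

U = (0.00, 0.00) ✓; UL at -113.7° ✓; |UL| = 10.90 ✓; ∠(UL, LT) = 90.00° ✓; |LT| = 26.70 ✓; ∠LTB = 53.30° ✓; |TB| = 17.30 ✓; ∠TBS = 50.30° ✓; |BS| = 15.60 ✓; ∠BSZ = 129.0° ✓; |SZ| = 13.50 ✗.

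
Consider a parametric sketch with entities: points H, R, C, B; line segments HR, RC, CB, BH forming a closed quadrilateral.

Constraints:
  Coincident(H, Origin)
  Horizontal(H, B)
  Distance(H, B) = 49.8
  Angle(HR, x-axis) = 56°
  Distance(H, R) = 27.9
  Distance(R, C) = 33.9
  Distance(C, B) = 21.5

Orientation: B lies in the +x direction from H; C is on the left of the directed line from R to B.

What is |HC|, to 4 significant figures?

53.93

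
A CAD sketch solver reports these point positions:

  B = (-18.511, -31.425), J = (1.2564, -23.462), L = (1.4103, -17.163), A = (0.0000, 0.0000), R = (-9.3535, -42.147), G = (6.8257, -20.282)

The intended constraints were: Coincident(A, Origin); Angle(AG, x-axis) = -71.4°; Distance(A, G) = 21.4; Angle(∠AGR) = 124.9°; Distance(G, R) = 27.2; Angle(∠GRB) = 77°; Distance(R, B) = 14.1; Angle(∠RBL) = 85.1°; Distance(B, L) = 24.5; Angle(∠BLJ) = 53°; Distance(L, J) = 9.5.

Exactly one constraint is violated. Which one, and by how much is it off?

Distance(L, J) = 9.5 — off by 3.20.

A = (0.00, 0.00) ✓; AG at -71.40° ✓; |AG| = 21.40 ✓; ∠AGR = 124.9° ✓; |GR| = 27.20 ✓; ∠GRB = 77.00° ✓; |RB| = 14.10 ✓; ∠RBL = 85.10° ✓; |BL| = 24.50 ✓; ∠BLJ = 53.00° ✓; |LJ| = 6.301 ✗.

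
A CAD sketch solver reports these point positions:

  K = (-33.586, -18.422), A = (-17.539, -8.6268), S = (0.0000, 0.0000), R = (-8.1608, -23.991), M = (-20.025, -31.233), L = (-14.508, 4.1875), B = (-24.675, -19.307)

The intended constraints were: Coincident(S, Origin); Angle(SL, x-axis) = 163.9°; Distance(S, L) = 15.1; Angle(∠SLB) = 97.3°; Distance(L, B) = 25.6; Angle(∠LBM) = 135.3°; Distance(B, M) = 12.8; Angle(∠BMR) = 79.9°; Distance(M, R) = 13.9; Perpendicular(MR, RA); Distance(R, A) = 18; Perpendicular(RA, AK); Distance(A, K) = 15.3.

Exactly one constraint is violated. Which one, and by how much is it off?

Distance(A, K) = 15.3 — off by 3.50.

S = (0.00, 0.00) ✓; SL at 163.9° ✓; |SL| = 15.10 ✓; ∠SLB = 97.30° ✓; |LB| = 25.60 ✓; ∠LBM = 135.3° ✓; |BM| = 12.80 ✓; ∠BMR = 79.90° ✓; |MR| = 13.90 ✓; ∠(MR, RA) = 90.00° ✓; |RA| = 18.00 ✓; ∠(RA, AK) = 90.00° ✓; |AK| = 18.80 ✗.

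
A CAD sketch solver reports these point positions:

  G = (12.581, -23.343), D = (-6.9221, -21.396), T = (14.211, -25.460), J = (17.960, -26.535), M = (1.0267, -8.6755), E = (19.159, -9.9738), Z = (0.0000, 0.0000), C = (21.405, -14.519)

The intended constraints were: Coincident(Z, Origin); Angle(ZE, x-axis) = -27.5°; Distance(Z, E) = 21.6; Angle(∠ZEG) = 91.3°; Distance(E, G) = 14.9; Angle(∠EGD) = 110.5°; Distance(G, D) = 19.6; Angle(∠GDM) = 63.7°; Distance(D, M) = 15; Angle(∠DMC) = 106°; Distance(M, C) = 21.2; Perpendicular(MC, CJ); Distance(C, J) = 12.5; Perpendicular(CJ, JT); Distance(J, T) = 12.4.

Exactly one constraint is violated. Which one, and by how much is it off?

Distance(J, T) = 12.4 — off by 8.50.

Z = (0.00, 0.00) ✓; ZE at -27.50° ✓; |ZE| = 21.60 ✓; ∠ZEG = 91.30° ✓; |EG| = 14.90 ✓; ∠EGD = 110.5° ✓; |GD| = 19.60 ✓; ∠GDM = 63.70° ✓; |DM| = 15.00 ✓; ∠DMC = 106.0° ✓; |MC| = 21.20 ✓; ∠(MC, CJ) = 90.00° ✓; |CJ| = 12.50 ✓; ∠(CJ, JT) = 90.00° ✓; |JT| = 3.900 ✗.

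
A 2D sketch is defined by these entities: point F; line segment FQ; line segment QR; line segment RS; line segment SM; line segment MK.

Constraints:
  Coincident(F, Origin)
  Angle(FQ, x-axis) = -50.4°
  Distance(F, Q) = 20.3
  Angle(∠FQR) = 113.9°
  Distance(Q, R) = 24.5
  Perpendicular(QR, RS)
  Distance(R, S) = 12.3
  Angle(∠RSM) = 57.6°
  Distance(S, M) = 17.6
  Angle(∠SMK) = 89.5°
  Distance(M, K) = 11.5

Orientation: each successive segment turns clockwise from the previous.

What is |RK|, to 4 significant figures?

10.97

∠RSM = 57.6° gives SM at 31.10° from the x-axis; with |SM| = 17.6, M = (6.070, -22.99). ∠SMK = 89.5° gives MK at -59.40° from the x-axis; with |MK| = 11.5, K = (11.92, -32.89). Then |RK| = |K − R| = 10.97.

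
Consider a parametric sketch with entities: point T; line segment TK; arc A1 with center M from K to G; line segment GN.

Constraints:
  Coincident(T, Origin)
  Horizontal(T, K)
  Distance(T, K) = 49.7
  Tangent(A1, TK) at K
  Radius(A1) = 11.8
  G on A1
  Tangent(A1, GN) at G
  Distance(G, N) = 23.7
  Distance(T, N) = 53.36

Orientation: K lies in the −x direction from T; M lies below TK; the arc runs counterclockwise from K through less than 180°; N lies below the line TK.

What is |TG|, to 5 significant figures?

60.990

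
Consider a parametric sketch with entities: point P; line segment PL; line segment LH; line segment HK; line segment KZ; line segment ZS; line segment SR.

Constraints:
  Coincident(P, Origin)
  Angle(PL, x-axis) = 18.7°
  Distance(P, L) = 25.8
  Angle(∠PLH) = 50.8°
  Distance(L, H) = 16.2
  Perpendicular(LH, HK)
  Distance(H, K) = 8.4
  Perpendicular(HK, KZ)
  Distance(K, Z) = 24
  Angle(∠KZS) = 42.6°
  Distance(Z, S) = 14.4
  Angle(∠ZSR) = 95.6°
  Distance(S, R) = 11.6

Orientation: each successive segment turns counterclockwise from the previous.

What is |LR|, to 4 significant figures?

13.11

P is at the origin; PL runs at 18.7° with length 25.8, so L = (24.44, 8.272). ∠PLH = 50.8° gives LH at 147.9° from the x-axis; with |LH| = 16.2, H = (10.71, 16.88). The perpendicularity gives HK at right angles to LH, so HK runs at -122.1°; with |HK| = 8.4, K = (6.251, 9.765). The perpendicularity gives KZ at right angles to HK, so KZ runs at -32.10°; with |KZ| = 24.0, Z = (26.58, -2.989). ∠KZS = 42.6° gives ZS at 105.3° from the x-axis; with |ZS| = 14.4, S = (22.78, 10.90). ∠ZSR = 95.6° gives SR at -170.3° from the x-axis; with |SR| = 11.6, R = (11.35, 8.946). Then |LR| = |R − L| = 13.11.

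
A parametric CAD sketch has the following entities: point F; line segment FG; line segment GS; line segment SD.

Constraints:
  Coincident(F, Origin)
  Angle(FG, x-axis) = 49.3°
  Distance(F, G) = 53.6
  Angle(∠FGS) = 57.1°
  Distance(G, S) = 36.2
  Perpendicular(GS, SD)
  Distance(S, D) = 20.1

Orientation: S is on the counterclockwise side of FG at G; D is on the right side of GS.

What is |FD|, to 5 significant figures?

65.488

F is at the origin; FG runs at 49.3° with length 53.6, so G = 53.6·(cos 49.3°, sin 49.3°) = (34.952, 40.636). ∠FGS = 57.1°, so GS runs at 49.3° + (180° − 57.1°) = 172.20° from the x-axis; with |GS| = 36.2, S = G + 36.2·(cos 172.20°, sin 172.20°) = (-0.91260, 45.549). GS is perpendicular to SD; with |SD| = 20.1 on the right of GS, D = S + 20.1·(0.13572, 0.99075) = (1.8153, 65.463). Then |FD| = |D − F| = 65.488.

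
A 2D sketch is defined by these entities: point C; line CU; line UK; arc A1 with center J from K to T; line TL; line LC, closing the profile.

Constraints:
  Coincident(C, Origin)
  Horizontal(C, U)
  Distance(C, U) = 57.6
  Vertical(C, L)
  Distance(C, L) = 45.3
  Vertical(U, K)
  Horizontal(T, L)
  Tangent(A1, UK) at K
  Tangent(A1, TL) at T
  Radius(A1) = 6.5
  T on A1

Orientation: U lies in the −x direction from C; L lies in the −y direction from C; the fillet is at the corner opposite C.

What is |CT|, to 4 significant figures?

68.29

C is at the origin; C and U share the same y with |CU| = 57.6 and U on the −x side, so U = (-57.60, 0.000). C and L share the same x with |CL| = 45.3 and L on the −y side, so L = (0.000, -45.30). The virtual corner opposite C is at (-57.60, -45.30). The tangent condition forces JK to be normal to UK and since A1 is tangent to TL there, JT ⟂ TL, with radius 6.5, so the center J sits 6.5 in from both sides at J = (-51.10, -38.80). That places the tangent points at K = (-57.60, -38.80) on UK and T = (-51.10, -45.30) on TL. Then |CT| = |T − C| = 68.29.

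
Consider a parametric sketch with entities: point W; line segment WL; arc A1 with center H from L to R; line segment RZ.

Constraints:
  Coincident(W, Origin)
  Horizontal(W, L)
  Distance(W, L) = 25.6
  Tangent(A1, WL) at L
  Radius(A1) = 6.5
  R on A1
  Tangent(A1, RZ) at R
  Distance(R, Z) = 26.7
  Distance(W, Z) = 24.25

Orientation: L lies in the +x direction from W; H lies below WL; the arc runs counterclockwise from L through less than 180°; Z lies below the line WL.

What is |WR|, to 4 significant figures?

20.58

Checks: |HL| = 6.500 ✓; |HR| = 6.500 ✓; ∠(HR, RZ) = 90.00° ✓; |RZ| = 26.70 ✓; |WZ| = 24.25 ✓.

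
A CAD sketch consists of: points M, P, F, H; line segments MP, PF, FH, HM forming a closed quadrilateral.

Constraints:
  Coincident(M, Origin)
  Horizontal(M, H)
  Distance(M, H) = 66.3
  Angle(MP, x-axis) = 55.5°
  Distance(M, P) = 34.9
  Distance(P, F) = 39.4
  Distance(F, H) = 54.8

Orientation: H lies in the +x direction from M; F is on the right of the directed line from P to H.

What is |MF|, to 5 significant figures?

15.903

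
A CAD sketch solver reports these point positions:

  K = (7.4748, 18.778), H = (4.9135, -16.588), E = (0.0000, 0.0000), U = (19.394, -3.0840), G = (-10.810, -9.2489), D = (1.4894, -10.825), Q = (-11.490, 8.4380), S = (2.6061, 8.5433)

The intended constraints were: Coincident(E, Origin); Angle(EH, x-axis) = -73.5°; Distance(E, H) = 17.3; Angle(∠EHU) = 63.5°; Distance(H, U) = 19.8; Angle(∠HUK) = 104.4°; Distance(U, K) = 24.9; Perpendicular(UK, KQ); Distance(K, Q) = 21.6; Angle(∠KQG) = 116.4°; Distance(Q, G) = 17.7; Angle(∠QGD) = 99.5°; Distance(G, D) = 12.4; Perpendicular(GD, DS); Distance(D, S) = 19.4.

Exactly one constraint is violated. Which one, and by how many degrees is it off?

Perpendicular(GD, DS) — off by 4.00°.

E = (0.00, 0.00) ✓; EH at -73.50° ✓; |EH| = 17.30 ✓; ∠EHU = 63.50° ✓; |HU| = 19.80 ✓; ∠HUK = 104.4° ✓; |UK| = 24.90 ✓; ∠(UK, KQ) = 90.00° ✓; |KQ| = 21.60 ✓; ∠KQG = 116.4° ✓; |QG| = 17.70 ✓; ∠QGD = 99.50° ✓; |GD| = 12.40 ✓; ∠(GD, DS) = 94.00° ✗; |DS| = 19.40 ✓.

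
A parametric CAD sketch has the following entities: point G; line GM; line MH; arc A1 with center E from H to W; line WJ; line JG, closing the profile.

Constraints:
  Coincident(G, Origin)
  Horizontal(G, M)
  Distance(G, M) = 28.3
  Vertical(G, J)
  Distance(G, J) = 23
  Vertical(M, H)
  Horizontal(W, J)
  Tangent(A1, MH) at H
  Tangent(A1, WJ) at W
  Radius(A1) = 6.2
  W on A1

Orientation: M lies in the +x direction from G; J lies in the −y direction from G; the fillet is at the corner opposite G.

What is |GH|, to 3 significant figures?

32.9

The virtual corner opposite G is at (28.3, -23.0). A1 meets MH tangentially, so EH is at right angles to MH and the tangent condition forces EW to be normal to WJ, with radius 6.2, so the center E sits 6.2 in from both sides at E = (22.1, -16.8). That places the tangent points at H = (28.3, -16.8) on MH and W = (22.1, -23.0) on WJ. Then |GH| = |H − G| = 32.9.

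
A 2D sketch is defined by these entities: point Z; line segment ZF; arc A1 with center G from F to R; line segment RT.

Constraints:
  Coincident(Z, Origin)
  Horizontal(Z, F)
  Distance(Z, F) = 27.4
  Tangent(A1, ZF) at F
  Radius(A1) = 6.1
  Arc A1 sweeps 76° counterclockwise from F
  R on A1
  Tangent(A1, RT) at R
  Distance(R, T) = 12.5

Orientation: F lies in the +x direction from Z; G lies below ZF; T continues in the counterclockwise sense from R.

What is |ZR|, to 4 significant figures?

21.97

The tangent condition forces GF to be normal to ZF, so G = F + (0, -6.1) = (27.40, -6.100). On A1, F sits at bearing 90° from G; a 76° counterclockwise sweep puts R at bearing 166°, so R = G + 6.1·(cos 166°, sin 166°) = (21.48, -4.624). Then |ZR| = |R − Z| = 21.97.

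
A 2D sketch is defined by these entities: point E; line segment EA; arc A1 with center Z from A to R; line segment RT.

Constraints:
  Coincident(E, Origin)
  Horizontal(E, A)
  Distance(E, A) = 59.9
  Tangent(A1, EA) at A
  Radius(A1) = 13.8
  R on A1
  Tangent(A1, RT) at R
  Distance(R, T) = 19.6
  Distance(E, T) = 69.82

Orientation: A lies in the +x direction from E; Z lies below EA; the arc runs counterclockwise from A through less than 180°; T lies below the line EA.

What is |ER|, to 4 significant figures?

52.69

E is at the origin; E and A share the same y with |EA| = 59.9 and A on the +x side, so A = (59.90, 0.000). Since A1 is tangent to EA there, ZA ⟂ EA, so Z = A + (0, -13.8) = (59.90, -13.80). Since ZR ⟂ RT (tangency), |ZT| = √(13.8² + 19.6²) = 23.97 regardless of where R sits on A1. So T lies on both circle(E, 69.82) and circle(Z, 23.97); the below-EA intersection is T = (58.74, -37.74). R is the foot of the tangent from T: R = (48.24, -21.19).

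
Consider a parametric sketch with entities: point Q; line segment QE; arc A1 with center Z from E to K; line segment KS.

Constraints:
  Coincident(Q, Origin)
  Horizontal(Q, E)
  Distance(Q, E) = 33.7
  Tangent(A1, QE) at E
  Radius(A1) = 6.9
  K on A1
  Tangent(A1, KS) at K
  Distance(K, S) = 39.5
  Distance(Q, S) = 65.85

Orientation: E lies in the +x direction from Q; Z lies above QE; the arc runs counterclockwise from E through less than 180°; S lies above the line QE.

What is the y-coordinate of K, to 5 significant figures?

5.3971

Q is at the origin; Q and E share the same y with |QE| = 33.7 and E on the +x side, so E = (33.700, 0.0000). A1 meets QE tangentially, so ZE is at right angles to QE, so Z = E + (0, 6.9) = (33.700, 6.9000). Since ZK ⟂ KS (tangency), |ZS| = √(6.9² + 39.5²) = 40.098 regardless of where K sits on A1. So S lies on both circle(Q, 65.85) and circle(Z, 40.098); the above-QE intersection is S = (49.038, 43.949). K is the foot of the tangent from S: K = (40.434, 5.3971).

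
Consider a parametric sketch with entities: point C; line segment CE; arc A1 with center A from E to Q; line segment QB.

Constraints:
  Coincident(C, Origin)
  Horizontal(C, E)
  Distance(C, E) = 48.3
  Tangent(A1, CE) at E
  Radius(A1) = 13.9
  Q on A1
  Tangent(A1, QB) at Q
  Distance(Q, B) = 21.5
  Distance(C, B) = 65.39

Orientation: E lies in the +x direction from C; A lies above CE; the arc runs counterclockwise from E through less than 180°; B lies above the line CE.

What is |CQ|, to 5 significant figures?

64.062

C is at the origin; C and E share the same y with |CE| = 48.3 and E on the +x side, so E = (48.300, 0.0000). A1 meets CE tangentially, so AE is at right angles to CE, so A = E + (0, 13.9) = (48.300, 13.900). Since AQ ⟂ QB (tangency), |AB| = √(13.9² + 21.5²) = 25.602 regardless of where Q sits on A1. So B lies on both circle(C, 65.39) and circle(A, 25.602); the above-CE intersection is B = (52.353, 39.179). Q is the foot of the tangent from B: Q = (61.020, 19.504).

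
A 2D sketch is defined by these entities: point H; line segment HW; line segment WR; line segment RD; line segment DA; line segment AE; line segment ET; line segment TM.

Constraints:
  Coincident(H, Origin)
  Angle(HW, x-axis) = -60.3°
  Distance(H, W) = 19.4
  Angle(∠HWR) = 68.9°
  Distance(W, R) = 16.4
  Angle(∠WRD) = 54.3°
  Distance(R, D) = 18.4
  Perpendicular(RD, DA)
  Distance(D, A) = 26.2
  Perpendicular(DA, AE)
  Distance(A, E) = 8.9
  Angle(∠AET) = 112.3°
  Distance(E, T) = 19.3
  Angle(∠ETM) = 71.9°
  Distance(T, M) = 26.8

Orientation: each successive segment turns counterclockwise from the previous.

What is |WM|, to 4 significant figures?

20.54

∠AET = 112.3° gives ET at 64.20° from the x-axis; with |ET| = 19.3, T = (17.30, -12.34). ∠ETM = 71.9° gives TM at 172.3° from the x-axis; with |TM| = 26.8, M = (-9.263, -8.747). Then |WM| = |M − W| = 20.54.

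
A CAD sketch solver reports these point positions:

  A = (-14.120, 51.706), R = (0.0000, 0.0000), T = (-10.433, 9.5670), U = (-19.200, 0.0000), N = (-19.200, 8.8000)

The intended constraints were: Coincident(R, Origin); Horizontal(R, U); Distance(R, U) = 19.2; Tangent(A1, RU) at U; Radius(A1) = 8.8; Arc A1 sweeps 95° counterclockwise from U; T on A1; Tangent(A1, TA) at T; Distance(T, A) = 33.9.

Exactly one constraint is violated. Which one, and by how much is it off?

Distance(T, A) = 33.9 — off by 8.40.

R = (0.00, 0.00) ✓; R.y = 0.00, U.y = 0.00 ✓; |RU| = 19.20 ✓; ∠(NU, UR) = 90.00° ✓; |NU| = 8.800 ✓; bearing(N→T) − bearing(N→U) = 95.00° ✓; |NT| = 8.800 ✓; ∠(NT, TA) = 90.00° ✓; |TA| = 42.30 ✗.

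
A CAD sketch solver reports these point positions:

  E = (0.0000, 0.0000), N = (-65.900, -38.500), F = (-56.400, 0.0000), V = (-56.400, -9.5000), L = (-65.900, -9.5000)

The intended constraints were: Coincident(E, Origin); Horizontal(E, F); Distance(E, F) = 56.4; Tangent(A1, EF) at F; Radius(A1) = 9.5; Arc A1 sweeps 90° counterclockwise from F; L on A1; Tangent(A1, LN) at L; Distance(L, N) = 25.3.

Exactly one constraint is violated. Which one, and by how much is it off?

Distance(L, N) = 25.3 — off by 3.70.

E = (0.00, 0.00) ✓; E.y = 0.00, F.y = 0.00 ✓; |EF| = 56.40 ✓; ∠(VF, FE) = 90.00° ✓; |VF| = 9.500 ✓; bearing(V→L) − bearing(V→F) = 90.00° ✓; |VL| = 9.500 ✓; ∠(VL, LN) = 90.00° ✓; |LN| = 29.00 ✗.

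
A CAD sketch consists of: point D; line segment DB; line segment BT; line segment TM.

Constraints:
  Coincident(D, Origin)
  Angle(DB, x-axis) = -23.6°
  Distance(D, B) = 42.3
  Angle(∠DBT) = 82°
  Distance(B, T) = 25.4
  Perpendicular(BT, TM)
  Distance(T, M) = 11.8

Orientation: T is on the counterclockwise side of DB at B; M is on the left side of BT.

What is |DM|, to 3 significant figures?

35.9

∠DBT = 82.0°, so BT runs at -23.6° + (180° − 82.0°) = 74.4° from the x-axis; with |BT| = 25.4, T = B + 25.4·(cos 74.4°, sin 74.4°) = (45.6, 7.53). BT ⟂ TM; with |TM| = 11.8 on the left of BT, M = T + 11.8·(-0.963, 0.269) = (34.2, 10.7). Then |DM| = |M − D| = 35.9.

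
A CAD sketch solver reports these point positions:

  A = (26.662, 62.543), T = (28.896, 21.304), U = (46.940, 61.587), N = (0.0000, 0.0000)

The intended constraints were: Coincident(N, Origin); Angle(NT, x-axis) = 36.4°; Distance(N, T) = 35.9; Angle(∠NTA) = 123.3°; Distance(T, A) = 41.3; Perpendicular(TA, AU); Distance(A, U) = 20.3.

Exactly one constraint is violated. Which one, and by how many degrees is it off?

Perpendicular(TA, AU) — off by 5.80°.

N = (0.00, 0.00) ✓; NT at 36.40° ✓; |NT| = 35.90 ✓; ∠NTA = 123.3° ✓; |TA| = 41.30 ✓; ∠(TA, AU) = 95.80° ✗; |AU| = 20.30 ✓.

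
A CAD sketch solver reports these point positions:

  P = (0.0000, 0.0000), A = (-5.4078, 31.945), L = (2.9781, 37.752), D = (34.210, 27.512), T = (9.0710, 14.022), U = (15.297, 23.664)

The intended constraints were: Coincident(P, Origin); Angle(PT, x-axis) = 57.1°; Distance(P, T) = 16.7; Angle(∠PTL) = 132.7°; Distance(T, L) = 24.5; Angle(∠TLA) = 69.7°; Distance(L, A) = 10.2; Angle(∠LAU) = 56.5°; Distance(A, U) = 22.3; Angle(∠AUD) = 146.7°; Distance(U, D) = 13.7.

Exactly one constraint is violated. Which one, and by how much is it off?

Distance(U, D) = 13.7 — off by 5.60.

P = (0.00, 0.00) ✓; PT at 57.10° ✓; |PT| = 16.70 ✓; ∠PTL = 132.7° ✓; |TL| = 24.50 ✓; ∠TLA = 69.70° ✓; |LA| = 10.20 ✓; ∠LAU = 56.50° ✓; |AU| = 22.30 ✓; ∠AUD = 146.7° ✓; |UD| = 19.30 ✗.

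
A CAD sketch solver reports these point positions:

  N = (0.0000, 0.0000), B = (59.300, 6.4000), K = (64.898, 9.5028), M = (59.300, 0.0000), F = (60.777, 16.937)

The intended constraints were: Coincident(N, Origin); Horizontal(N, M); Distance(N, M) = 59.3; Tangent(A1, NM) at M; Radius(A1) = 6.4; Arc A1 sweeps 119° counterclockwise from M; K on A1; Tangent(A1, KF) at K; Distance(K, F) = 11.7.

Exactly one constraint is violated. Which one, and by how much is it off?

Distance(K, F) = 11.7 — off by 3.20.

N = (0.00, 0.00) ✓; N.y = 0.00, M.y = 0.00 ✓; |NM| = 59.30 ✓; ∠(BM, MN) = 90.00° ✓; |BM| = 6.400 ✓; bearing(B→K) − bearing(B→M) = 119.0° ✓; |BK| = 6.400 ✓; ∠(BK, KF) = 90.00° ✓; |KF| = 8.500 ✗.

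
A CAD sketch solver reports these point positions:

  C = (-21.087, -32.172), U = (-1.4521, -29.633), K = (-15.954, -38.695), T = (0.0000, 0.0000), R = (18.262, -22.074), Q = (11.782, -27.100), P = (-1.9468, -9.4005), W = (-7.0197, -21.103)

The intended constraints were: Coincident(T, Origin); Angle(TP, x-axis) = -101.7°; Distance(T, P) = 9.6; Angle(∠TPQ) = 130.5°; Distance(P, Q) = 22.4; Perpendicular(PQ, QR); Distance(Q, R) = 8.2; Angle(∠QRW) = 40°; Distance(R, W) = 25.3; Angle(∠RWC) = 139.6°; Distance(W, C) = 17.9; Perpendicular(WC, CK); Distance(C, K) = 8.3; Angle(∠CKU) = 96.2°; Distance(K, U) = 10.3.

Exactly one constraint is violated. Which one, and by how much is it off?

Distance(K, U) = 10.3 — off by 6.80.

T = (0.00, 0.00) ✓; TP at -101.7° ✓; |TP| = 9.600 ✓; ∠TPQ = 130.5° ✓; |PQ| = 22.40 ✓; ∠(PQ, QR) = 90.00° ✓; |QR| = 8.201 ✓; ∠QRW = 40.00° ✓; |RW| = 25.30 ✓; ∠RWC = 139.6° ✓; |WC| = 17.90 ✓; ∠(WC, CK) = 90.00° ✓; |CK| = 8.300 ✓; ∠CKU = 96.20° ✓; |KU| = 17.10 ✗.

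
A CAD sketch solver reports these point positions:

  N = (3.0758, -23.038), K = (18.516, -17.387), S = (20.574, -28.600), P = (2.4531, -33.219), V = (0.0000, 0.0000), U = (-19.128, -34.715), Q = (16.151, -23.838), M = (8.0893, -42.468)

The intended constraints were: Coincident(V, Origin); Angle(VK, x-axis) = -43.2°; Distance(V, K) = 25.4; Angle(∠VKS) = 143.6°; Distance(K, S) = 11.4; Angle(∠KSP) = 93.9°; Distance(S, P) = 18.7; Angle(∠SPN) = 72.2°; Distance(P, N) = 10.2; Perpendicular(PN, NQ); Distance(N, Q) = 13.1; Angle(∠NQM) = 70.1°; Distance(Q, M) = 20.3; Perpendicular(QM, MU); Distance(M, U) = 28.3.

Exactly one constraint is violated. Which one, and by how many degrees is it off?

Perpendicular(QM, MU) — off by 7.50°.

V = (0.00, 0.00) ✓; VK at -43.20° ✓; |VK| = 25.40 ✓; ∠VKS = 143.6° ✓; |KS| = 11.40 ✓; ∠KSP = 93.90° ✓; |SP| = 18.70 ✓; ∠SPN = 72.20° ✓; |PN| = 10.20 ✓; ∠(PN, NQ) = 90.00° ✓; |NQ| = 13.10 ✓; ∠NQM = 70.10° ✓; |QM| = 20.30 ✓; ∠(QM, MU) = 82.50° ✗; |MU| = 28.30 ✓.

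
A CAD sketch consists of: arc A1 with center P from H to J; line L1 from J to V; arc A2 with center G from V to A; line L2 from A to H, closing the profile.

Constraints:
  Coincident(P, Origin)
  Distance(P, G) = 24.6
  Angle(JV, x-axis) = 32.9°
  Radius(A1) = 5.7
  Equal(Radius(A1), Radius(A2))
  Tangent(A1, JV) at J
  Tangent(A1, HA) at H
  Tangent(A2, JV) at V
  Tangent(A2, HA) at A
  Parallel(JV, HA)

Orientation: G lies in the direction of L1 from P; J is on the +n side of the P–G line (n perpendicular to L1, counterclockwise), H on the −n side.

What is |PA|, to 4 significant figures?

25.25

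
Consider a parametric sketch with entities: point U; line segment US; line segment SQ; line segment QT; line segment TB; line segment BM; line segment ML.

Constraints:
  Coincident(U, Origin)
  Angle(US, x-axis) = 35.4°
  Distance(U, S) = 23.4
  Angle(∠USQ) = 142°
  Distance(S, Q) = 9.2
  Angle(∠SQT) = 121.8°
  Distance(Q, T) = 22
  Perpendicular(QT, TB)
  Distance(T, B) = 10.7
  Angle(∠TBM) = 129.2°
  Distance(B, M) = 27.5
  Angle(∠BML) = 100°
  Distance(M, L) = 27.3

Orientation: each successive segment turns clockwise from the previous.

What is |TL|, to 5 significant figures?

43.208

∠TBM = 129.2° gives BM at 158.40° from the x-axis; with |BM| = 27.5, M = (4.0883, -1.1631). ∠BML = 100.0° gives ML at 78.400° from the x-axis; with |ML| = 27.3, L = (9.5777, 25.579). Then |TL| = |L − T| = 43.208.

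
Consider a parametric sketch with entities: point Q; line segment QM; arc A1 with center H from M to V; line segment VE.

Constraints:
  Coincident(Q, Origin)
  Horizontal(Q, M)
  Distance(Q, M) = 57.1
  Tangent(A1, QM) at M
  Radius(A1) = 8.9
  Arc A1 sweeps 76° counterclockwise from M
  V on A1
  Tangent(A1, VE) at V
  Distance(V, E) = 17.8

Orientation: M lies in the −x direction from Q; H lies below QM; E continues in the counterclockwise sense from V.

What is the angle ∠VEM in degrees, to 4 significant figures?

14.32°

On A1, M sits at bearing 90° from H; a 76° counterclockwise sweep puts V at bearing 166°, so V = H + 8.9·(cos 166°, sin 166°) = (-65.74, -6.747). The tangent condition forces HV to be normal to VE, so VE runs along (−sin 166°, cos 166°); with |VE| = 17.8, E = (-70.04, -24.02). Then cos ∠VEM = EV·EM / (|EV||EM|), giving 14.32°.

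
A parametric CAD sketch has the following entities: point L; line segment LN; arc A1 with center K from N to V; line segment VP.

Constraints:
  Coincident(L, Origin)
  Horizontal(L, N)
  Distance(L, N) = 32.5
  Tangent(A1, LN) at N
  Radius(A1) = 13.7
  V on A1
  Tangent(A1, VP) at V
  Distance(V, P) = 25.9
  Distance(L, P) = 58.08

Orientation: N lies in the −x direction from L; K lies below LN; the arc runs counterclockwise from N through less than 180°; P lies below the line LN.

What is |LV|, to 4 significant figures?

48.82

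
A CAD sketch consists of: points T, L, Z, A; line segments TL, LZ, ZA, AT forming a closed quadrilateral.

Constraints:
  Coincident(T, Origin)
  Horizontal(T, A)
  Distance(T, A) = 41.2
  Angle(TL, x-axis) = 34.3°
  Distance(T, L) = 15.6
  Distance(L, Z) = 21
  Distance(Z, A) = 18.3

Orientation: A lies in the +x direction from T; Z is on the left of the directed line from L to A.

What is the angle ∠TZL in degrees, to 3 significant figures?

5.89°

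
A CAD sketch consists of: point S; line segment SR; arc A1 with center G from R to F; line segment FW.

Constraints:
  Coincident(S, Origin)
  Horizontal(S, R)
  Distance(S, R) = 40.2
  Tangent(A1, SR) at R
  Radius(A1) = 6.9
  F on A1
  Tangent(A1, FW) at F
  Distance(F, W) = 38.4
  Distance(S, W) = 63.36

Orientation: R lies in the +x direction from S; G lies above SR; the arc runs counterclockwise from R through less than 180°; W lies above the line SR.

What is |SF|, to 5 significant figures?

47.666

Checks: |GF| = 6.900 ✓; ∠(GF, FW) = 90.00° ✓; |FW| = 38.40 ✓; |SW| = 63.36 ✓.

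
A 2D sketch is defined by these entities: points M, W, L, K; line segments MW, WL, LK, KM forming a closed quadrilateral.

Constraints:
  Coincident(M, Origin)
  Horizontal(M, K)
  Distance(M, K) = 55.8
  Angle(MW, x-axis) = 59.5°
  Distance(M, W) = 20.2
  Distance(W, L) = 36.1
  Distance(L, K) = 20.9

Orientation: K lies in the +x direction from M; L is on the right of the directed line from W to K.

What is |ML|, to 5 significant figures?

37.099

M is at the origin; MK is horizontal with |MK| = 55.8 and K in +x, so K = (55.8, 0). MW runs at 59.5° with |MW| = 20.2, so W = (10.252, 17.405). L is determined by |WL| = 36.1 and |LK| = 20.9 together: it lies at the intersection of circle(W, 36.1) and circle(K, 20.9). With |WK| = 48.760, the foot of the radical line on WK is 33.264 from W and the perpendicular offset is √(36.1² − 33.264²) = 14.025. Taking the right-of-WK solution: L = (36.319, -7.5698).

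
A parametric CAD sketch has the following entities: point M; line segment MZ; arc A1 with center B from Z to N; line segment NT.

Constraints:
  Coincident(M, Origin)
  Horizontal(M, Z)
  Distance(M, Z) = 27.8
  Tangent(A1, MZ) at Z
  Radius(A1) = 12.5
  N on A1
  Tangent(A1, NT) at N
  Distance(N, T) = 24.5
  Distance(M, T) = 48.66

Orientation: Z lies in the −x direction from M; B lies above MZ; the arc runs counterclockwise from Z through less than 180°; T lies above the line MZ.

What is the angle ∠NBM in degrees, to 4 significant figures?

51.04°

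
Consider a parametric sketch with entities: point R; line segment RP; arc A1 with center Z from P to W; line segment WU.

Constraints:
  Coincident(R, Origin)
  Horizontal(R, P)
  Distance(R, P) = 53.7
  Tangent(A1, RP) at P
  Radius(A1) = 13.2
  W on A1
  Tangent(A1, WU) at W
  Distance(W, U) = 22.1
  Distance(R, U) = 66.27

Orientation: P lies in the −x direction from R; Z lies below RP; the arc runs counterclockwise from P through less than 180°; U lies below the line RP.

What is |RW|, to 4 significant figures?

68.02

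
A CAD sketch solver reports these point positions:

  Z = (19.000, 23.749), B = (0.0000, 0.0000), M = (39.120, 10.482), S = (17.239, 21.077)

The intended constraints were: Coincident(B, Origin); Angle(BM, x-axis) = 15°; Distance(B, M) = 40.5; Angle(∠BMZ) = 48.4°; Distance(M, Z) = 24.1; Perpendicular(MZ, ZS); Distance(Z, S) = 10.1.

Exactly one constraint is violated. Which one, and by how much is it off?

Distance(Z, S) = 10.1 — off by 6.90.

B = (0.00, 0.00) ✓; BM at 15.00° ✓; |BM| = 40.50 ✓; ∠BMZ = 48.40° ✓; |MZ| = 24.10 ✓; ∠(MZ, ZS) = 90.01° ✓; |ZS| = 3.200 ✗.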